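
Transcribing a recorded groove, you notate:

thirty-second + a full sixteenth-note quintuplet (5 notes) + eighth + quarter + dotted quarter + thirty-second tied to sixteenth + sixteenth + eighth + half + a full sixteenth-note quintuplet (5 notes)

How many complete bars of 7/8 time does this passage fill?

One bar of 7/8 = 28 thirty-second notes.
Express everything in thirty-second notes: thirty-second = 1; a full sixteenth-note quintuplet (5 notes) (five quintuplet sixteenths span one quarter) = 8; eighth = 4; quarter = 8; dotted quarter = 12; thirty-second tied to sixteenth (thirty-second + sixteenth) = 3; sixteenth = 2; eighth = 4; half = 16; a full sixteenth-note quintuplet (5 notes) (five quintuplet sixteenths span one quarter) = 8.
Sum: 1 + 8 + 4 + 8 + 12 + 3 + 2 + 4 + 16 + 8 = 66.
66 ÷ 28 = 2 complete bars with 10 left over.

2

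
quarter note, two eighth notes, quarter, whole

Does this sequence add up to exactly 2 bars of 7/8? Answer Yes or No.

One bar of 7/8 = 7 eighth notes, so 2 bars = 14.
In eighth notes: quarter note = 2; eighth note = 1; eighth note = 1; quarter = 2; whole = 8.
Altogether 2 + 1 + 1 + 2 + 8 = 14.
14 equals 14, so the answer is Yes.

Yes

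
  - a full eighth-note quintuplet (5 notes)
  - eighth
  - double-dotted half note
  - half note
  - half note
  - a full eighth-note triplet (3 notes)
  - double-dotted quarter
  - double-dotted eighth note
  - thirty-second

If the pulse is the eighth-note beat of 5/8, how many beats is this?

One eighth-note beat = 4 thirty-second notes.
Each duration in thirty-second notes: a full eighth-note quintuplet (5 notes) (five quintuplet eighths span one half) = 16; eighth = 4; double-dotted half note = 28; half note = 16; half note = 16; a full eighth-note triplet (3 notes) (three triplet eighths span one quarter) = 8; double-dotted quarter = 14; double-dotted eighth note = 7; thirty-second = 1.
Sum: 16 + 4 + 28 + 16 + 16 + 8 + 14 + 7 + 1 = 110.
110 ÷ 4 = 27.5 beats.

27.5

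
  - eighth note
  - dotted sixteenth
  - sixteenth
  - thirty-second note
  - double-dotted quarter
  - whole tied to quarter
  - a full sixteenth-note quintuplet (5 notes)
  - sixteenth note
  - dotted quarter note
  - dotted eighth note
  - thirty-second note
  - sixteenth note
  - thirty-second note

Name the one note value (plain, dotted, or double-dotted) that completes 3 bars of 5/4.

dotted half note

3 bars of 5/4 = 120 thirty-second notes.
In thirty-second notes: eighth note = 4; dotted sixteenth = 3; sixteenth = 2; thirty-second note = 1; double-dotted quarter = 14; whole tied to quarter (whole + quarter) = 40; a full sixteenth-note quintuplet (5 notes) (five quintuplet sixteenths span one quarter) = 8; sixteenth note = 2; dotted quarter note = 12; dotted eighth note = 6; thirty-second note = 1; sixteenth note = 2; thirty-second note = 1.
Total: 4 + 3 + 2 + 1 + 14 + 40 + 8 + 2 + 12 + 6 + 1 + 2 + 1 = 96.
Remaining: 120 − 96 = 24 thirty-second notes, which is a dotted half note.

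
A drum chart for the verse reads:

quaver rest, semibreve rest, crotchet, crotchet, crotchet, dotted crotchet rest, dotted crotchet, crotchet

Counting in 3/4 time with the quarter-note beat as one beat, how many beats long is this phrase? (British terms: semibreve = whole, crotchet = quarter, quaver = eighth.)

One quarter-note beat = 2 eighth notes.
Convert each value to eighth notes: quaver rest = 1; semibreve rest = 8; crotchet = 2; crotchet = 2; crotchet = 2; dotted crotchet rest = 3; dotted crotchet = 3; crotchet = 2.
Altogether 1 + 8 + 2 + 2 + 2 + 3 + 3 + 2 = 23.
23 ÷ 2 = 11.5 beats.

11.5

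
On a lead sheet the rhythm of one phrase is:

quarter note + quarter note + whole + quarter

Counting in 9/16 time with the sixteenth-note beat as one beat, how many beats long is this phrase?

28

One sixteenth-note beat = 2 thirty-second notes.
Convert each value to thirty-second notes: quarter note = 8; quarter note = 8; whole = 32; quarter = 8.
Total: 8 + 8 + 32 + 8 = 56.
56 ÷ 2 = 28 beats.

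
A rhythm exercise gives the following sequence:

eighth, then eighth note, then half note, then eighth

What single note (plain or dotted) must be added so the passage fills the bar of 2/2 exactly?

eighth note

The bar of 2/2 = 8 eighth notes.
Convert each value to eighth notes: eighth = 1; eighth note = 1; half note = 4; eighth = 1.
Adding: 1 + 1 + 4 + 1 = 7.
Remaining: 8 − 7 = 1 eighth note, which is a eighth note.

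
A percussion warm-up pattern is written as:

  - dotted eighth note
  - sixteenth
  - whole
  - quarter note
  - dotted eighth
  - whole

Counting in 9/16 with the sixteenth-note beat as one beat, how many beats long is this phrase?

One sixteenth-note beat = 2 thirty-second notes.
Express everything in thirty-second notes: dotted eighth note = 6; sixteenth = 2; whole = 32; quarter note = 8; dotted eighth = 6; whole = 32.
Altogether 6 + 2 + 32 + 8 + 6 + 32 = 86.
86 ÷ 2 = 43 beats.

43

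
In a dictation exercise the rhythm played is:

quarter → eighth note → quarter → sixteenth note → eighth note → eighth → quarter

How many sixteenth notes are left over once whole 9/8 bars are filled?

One bar of 9/8 = 18 sixteenth notes.
Express everything in sixteenth notes: quarter = 4; eighth note = 2; quarter = 4; sixteenth note = 1; eighth note = 2; eighth = 2; quarter = 4.
Sum: 4 + 2 + 4 + 1 + 2 + 2 + 4 = 19.
19 ÷ 18 = 1 complete bar with 1 sixteenth note remaining.

1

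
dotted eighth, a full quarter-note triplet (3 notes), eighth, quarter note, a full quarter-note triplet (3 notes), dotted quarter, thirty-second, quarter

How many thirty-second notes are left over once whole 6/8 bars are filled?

23

One bar of 6/8 = 24 thirty-second notes.
Each duration in thirty-second notes: dotted eighth = 6; a full quarter-note triplet (3 notes) (three triplet quarters span one half) = 16; eighth = 4; quarter note = 8; a full quarter-note triplet (3 notes) (three triplet quarters span one half) = 16; dotted quarter = 12; thirty-second = 1; quarter = 8.
Total: 6 + 16 + 4 + 8 + 16 + 12 + 1 + 8 = 71.
71 ÷ 24 = 2 complete bars with 23 thirty-second notes remaining.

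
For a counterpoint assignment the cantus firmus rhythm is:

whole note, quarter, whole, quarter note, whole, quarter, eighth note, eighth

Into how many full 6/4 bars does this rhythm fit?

2

One bar of 6/4 = 12 eighth notes.
Working in eighth notes: whole note = 8; quarter = 2; whole = 8; quarter note = 2; whole = 8; quarter = 2; eighth note = 1; eighth = 1.
Altogether 8 + 2 + 8 + 2 + 8 + 2 + 1 + 1 = 32.
32 ÷ 12 = 2 complete bars with 8 left over.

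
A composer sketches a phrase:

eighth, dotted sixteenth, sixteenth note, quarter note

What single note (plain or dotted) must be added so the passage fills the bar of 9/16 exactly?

The bar of 9/16 = 18 thirty-second notes.
Working in thirty-second notes: eighth = 4; dotted sixteenth = 3; sixteenth note = 2; quarter note = 8.
Adding: 4 + 3 + 2 + 8 = 17.
Remaining: 18 − 17 = 1 thirty-second note, which is a thirty-second note.

thirty-second note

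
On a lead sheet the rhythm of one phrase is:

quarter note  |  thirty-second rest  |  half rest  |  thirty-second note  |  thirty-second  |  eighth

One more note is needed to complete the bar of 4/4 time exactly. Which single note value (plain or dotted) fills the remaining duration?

thirty-second note

The bar of 4/4 = 32 thirty-second notes.
Convert each value to thirty-second notes: quarter note = 8; thirty-second rest = 1; half rest = 16; thirty-second note = 1; thirty-second = 1; eighth = 4.
Altogether 8 + 1 + 16 + 1 + 1 + 4 = 31.
Remaining: 32 − 31 = 1 thirty-second note, which is a thirty-second note.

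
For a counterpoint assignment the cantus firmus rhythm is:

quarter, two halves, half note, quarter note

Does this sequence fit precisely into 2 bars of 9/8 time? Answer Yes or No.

One bar of 9/8 = 9 eighth notes, so 2 bars = 18.
Working in eighth notes: quarter = 2; half = 4; half = 4; half note = 4; quarter note = 2.
Total: 2 + 4 + 4 + 4 + 2 = 16.
16 falls short of 18, so the answer is No.

No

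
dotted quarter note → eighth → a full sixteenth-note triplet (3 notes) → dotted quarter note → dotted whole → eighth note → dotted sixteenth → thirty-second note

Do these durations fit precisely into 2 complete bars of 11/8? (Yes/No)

One bar of 11/8 = 44 thirty-second notes, so 2 bars = 88.
In thirty-second notes: dotted quarter note = 12; eighth = 4; a full sixteenth-note triplet (3 notes) (three triplet sixteenths span one eighth) = 4; dotted quarter note = 12; dotted whole = 48; eighth note = 4; dotted sixteenth = 3; thirty-second note = 1.
Total: 12 + 4 + 4 + 12 + 48 + 4 + 3 + 1 = 88.
88 equals 88, so the answer is Yes.

Yes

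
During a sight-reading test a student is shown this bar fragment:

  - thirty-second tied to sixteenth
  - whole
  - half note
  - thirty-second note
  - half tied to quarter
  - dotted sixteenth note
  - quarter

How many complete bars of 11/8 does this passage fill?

One bar of 11/8 = 44 thirty-second notes.
Working in thirty-second notes: thirty-second tied to sixteenth (thirty-second + sixteenth) = 3; whole = 32; half note = 16; thirty-second note = 1; half tied to quarter (half + quarter) = 24; dotted sixteenth note = 3; quarter = 8.
Total: 3 + 32 + 16 + 1 + 24 + 3 + 8 = 87.
87 ÷ 44 = 1 complete bar with 43 left over.

1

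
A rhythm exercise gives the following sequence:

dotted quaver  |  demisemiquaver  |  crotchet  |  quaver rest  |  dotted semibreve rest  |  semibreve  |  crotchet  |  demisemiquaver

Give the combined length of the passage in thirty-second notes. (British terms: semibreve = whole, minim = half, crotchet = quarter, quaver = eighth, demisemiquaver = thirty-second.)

108

Working in thirty-second notes: dotted quaver = 6; demisemiquaver = 1; crotchet = 8; quaver rest = 4; dotted semibreve rest = 48; semibreve = 32; crotchet = 8; demisemiquaver = 1.
Altogether 6 + 1 + 8 + 4 + 48 + 32 + 8 + 1 = 108 thirty-second notes.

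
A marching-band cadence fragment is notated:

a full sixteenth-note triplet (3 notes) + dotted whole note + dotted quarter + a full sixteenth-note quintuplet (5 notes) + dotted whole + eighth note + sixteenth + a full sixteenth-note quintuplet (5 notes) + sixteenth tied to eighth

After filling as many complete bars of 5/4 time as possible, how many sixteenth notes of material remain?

One bar of 5/4 = 20 sixteenth notes.
Convert each value to sixteenth notes: a full sixteenth-note triplet (3 notes) (three triplet sixteenths span one eighth) = 2; dotted whole note = 24; dotted quarter = 6; a full sixteenth-note quintuplet (5 notes) (five quintuplet sixteenths span one quarter) = 4; dotted whole = 24; eighth note = 2; sixteenth = 1; a full sixteenth-note quintuplet (5 notes) (five quintuplet sixteenths span one quarter) = 4; sixteenth tied to eighth (sixteenth + eighth) = 3.
Total: 2 + 24 + 6 + 4 + 24 + 2 + 1 + 4 + 3 = 70.
70 ÷ 20 = 3 complete bars with 10 sixteenth notes remaining.

10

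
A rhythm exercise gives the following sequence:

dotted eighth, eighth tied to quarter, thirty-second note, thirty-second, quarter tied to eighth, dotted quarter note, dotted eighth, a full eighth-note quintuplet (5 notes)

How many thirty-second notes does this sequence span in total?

66

Express everything in thirty-second notes: dotted eighth = 6; eighth tied to quarter (eighth + quarter) = 12; thirty-second note = 1; thirty-second = 1; quarter tied to eighth (quarter + eighth) = 12; dotted quarter note = 12; dotted eighth = 6; a full eighth-note quintuplet (5 notes) (five quintuplet eighths span one half) = 16.
Sum: 6 + 12 + 1 + 1 + 12 + 12 + 6 + 16 = 66 thirty-second notes.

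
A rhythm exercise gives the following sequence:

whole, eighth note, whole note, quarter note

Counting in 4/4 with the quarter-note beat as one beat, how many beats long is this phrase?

One quarter-note beat = 2 eighth notes.
Express everything in eighth notes: whole = 8; eighth note = 1; whole note = 8; quarter note = 2.
Total: 8 + 1 + 8 + 2 = 19.
19 ÷ 2 = 9.5 beats.

9.5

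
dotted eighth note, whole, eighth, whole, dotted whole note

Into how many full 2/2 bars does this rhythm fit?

3

One bar of 2/2 = 16 sixteenth notes.
Working in sixteenth notes: dotted eighth note = 3; whole = 16; eighth = 2; whole = 16; dotted whole note = 24.
Altogether 3 + 16 + 2 + 16 + 24 = 61.
61 ÷ 16 = 3 complete bars with 13 left over.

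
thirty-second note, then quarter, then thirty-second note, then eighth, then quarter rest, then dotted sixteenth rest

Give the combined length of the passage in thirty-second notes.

In thirty-second notes: thirty-second note = 1; quarter = 8; thirty-second note = 1; eighth = 4; quarter rest = 8; dotted sixteenth rest = 3.
Adding: 1 + 8 + 1 + 4 + 8 + 3 = 25 thirty-second notes.

25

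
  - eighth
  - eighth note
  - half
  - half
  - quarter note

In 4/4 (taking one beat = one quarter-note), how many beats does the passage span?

6

One quarter-note beat = 2 eighth notes.
Working in eighth notes: eighth = 1; eighth note = 1; half = 4; half = 4; quarter note = 2.
Sum: 1 + 1 + 4 + 4 + 2 = 12.
12 ÷ 2 = 6 beats.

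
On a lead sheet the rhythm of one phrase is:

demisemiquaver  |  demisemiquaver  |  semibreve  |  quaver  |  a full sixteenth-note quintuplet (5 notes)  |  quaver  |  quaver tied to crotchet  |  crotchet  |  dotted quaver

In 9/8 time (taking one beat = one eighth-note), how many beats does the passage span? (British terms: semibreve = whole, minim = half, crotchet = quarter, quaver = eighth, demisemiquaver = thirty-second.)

One eighth-note beat = 4 thirty-second notes.
Each duration in thirty-second notes: demisemiquaver = 1; demisemiquaver = 1; semibreve = 32; quaver = 4; a full sixteenth-note quintuplet (5 notes) (five quintuplet sixteenths span one quarter) = 8; quaver = 4; quaver tied to crotchet (quaver + crotchet) = 12; crotchet = 8; dotted quaver = 6.
Total: 1 + 1 + 32 + 4 + 8 + 4 + 12 + 8 + 6 = 76.
76 ÷ 4 = 19 beats.

19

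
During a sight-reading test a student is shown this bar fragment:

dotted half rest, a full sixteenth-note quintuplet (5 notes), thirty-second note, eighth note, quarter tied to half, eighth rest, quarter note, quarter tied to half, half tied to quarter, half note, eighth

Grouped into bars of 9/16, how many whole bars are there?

One bar of 9/16 = 18 thirty-second notes.
In thirty-second notes: dotted half rest = 24; a full sixteenth-note quintuplet (5 notes) (five quintuplet sixteenths span one quarter) = 8; thirty-second note = 1; eighth note = 4; quarter tied to half (quarter + half) = 24; eighth rest = 4; quarter note = 8; quarter tied to half (quarter + half) = 24; half tied to quarter (half + quarter) = 24; half note = 16; eighth = 4.
Total: 24 + 8 + 1 + 4 + 24 + 4 + 8 + 24 + 24 + 16 + 4 = 141.
141 ÷ 18 = 7 complete bars with 15 left over.

7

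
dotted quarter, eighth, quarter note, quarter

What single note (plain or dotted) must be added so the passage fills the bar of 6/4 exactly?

half note

The bar of 6/4 = 12 eighth notes.
In eighth notes: dotted quarter = 3; eighth = 1; quarter note = 2; quarter = 2.
Altogether 3 + 1 + 2 + 2 = 8.
Remaining: 12 − 8 = 4 eighth notes, which is a half note.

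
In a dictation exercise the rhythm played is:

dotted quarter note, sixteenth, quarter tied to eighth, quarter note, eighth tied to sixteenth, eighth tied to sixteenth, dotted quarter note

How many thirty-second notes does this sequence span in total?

In thirty-second notes: dotted quarter note = 12; sixteenth = 2; quarter tied to eighth (quarter + eighth) = 12; quarter note = 8; eighth tied to sixteenth (eighth + sixteenth) = 6; eighth tied to sixteenth (eighth + sixteenth) = 6; dotted quarter note = 12.
Total: 12 + 2 + 12 + 8 + 6 + 6 + 12 = 58 thirty-second notes.

58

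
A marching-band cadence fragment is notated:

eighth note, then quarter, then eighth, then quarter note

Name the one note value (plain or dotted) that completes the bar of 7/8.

The bar of 7/8 = 7 eighth notes.
Each duration in eighth notes: eighth note = 1; quarter = 2; eighth = 1; quarter note = 2.
Total: 1 + 2 + 1 + 2 = 6.
Remaining: 7 − 6 = 1 eighth note, which is a eighth note.

eighth note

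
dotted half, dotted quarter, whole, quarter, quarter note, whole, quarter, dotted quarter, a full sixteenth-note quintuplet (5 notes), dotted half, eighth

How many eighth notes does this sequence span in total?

43

Convert each value to eighth notes: dotted half = 6; dotted quarter = 3; whole = 8; quarter = 2; quarter note = 2; whole = 8; quarter = 2; dotted quarter = 3; a full sixteenth-note quintuplet (5 notes) (five quintuplet sixteenths span one quarter) = 2; dotted half = 6; eighth = 1.
Adding: 6 + 3 + 8 + 2 + 2 + 8 + 2 + 3 + 2 + 6 + 1 = 43 eighth notes.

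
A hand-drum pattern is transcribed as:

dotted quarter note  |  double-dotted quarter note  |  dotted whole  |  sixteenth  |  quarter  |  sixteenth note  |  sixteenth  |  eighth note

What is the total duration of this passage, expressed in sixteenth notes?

46

Convert each value to sixteenth notes: dotted quarter note = 6; double-dotted quarter note = 7; dotted whole = 24; sixteenth = 1; quarter = 4; sixteenth note = 1; sixteenth = 1; eighth note = 2.
Altogether 6 + 7 + 24 + 1 + 4 + 1 + 1 + 2 = 46 sixteenth notes.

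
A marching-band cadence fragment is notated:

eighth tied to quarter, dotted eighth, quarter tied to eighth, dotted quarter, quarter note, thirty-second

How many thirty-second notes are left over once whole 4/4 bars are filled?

19

One bar of 4/4 = 32 thirty-second notes.
Convert each value to thirty-second notes: eighth tied to quarter (eighth + quarter) = 12; dotted eighth = 6; quarter tied to eighth (quarter + eighth) = 12; dotted quarter = 12; quarter note = 8; thirty-second = 1.
Altogether 12 + 6 + 12 + 12 + 8 + 1 = 51.
51 ÷ 32 = 1 complete bar with 19 thirty-second notes remaining.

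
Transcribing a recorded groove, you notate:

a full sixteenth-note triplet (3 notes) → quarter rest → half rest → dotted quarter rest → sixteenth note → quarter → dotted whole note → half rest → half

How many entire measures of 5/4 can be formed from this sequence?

3

One bar of 5/4 = 20 sixteenth notes.
In sixteenth notes: a full sixteenth-note triplet (3 notes) (three triplet sixteenths span one eighth) = 2; quarter rest = 4; half rest = 8; dotted quarter rest = 6; sixteenth note = 1; quarter = 4; dotted whole note = 24; half rest = 8; half = 8.
Altogether 2 + 4 + 8 + 6 + 1 + 4 + 24 + 8 + 8 = 65.
65 ÷ 20 = 3 complete bars with 5 left over.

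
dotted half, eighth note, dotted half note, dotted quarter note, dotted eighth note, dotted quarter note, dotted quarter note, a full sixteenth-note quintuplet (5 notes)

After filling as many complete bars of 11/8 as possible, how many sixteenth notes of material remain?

7

One bar of 11/8 = 22 sixteenth notes.
Express everything in sixteenth notes: dotted half = 12; eighth note = 2; dotted half note = 12; dotted quarter note = 6; dotted eighth note = 3; dotted quarter note = 6; dotted quarter note = 6; a full sixteenth-note quintuplet (5 notes) (five quintuplet sixteenths span one quarter) = 4.
Altogether 12 + 2 + 12 + 6 + 3 + 6 + 6 + 4 = 51.
51 ÷ 22 = 2 complete bars with 7 sixteenth notes remaining.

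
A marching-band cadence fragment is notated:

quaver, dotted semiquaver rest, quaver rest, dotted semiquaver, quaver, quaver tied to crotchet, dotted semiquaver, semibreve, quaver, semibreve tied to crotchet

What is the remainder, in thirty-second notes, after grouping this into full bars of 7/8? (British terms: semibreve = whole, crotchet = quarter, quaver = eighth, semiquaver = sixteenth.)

25

One bar of 7/8 = 28 thirty-second notes.
In thirty-second notes: quaver = 4; dotted semiquaver rest = 3; quaver rest = 4; dotted semiquaver = 3; quaver = 4; quaver tied to crotchet (quaver + crotchet) = 12; dotted semiquaver = 3; semibreve = 32; quaver = 4; semibreve tied to crotchet (semibreve + crotchet) = 40.
Sum: 4 + 3 + 4 + 3 + 4 + 12 + 3 + 32 + 4 + 40 = 109.
109 ÷ 28 = 3 complete bars with 25 thirty-second notes remaining.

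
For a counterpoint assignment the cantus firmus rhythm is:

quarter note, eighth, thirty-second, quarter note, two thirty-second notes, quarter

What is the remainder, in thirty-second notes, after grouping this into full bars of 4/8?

One bar of 4/8 = 16 thirty-second notes.
Express everything in thirty-second notes: quarter note = 8; eighth = 4; thirty-second = 1; quarter note = 8; thirty-second note = 1; thirty-second note = 1; quarter = 8.
Total: 8 + 4 + 1 + 8 + 1 + 1 + 8 = 31.
31 ÷ 16 = 1 complete bar with 15 thirty-second notes remaining.

15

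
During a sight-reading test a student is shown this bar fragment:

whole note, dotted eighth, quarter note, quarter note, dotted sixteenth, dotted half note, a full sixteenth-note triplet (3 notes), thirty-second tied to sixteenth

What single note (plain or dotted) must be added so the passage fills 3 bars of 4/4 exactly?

quarter note

3 bars of 4/4 = 96 thirty-second notes.
In thirty-second notes: whole note = 32; dotted eighth = 6; quarter note = 8; quarter note = 8; dotted sixteenth = 3; dotted half note = 24; a full sixteenth-note triplet (3 notes) (three triplet sixteenths span one eighth) = 4; thirty-second tied to sixteenth (thirty-second + sixteenth) = 3.
Sum: 32 + 6 + 8 + 8 + 3 + 24 + 4 + 3 = 88.
Remaining: 96 − 88 = 8 thirty-second notes, which is a quarter note.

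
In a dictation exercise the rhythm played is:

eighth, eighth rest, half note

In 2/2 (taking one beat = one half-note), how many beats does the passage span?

1.5

One half-note beat = 4 eighth notes.
In eighth notes: eighth = 1; eighth rest = 1; half note = 4.
Sum: 1 + 1 + 4 = 6.
6 ÷ 4 = 1.5 beats.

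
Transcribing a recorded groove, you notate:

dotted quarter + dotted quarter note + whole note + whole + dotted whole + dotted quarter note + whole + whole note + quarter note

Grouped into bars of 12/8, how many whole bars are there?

One bar of 12/8 = 12 eighth notes.
Working in eighth notes: dotted quarter = 3; dotted quarter note = 3; whole note = 8; whole = 8; dotted whole = 12; dotted quarter note = 3; whole = 8; whole note = 8; quarter note = 2.
Altogether 3 + 3 + 8 + 8 + 12 + 3 + 8 + 8 + 2 = 55.
55 ÷ 12 = 4 complete bars with 7 left over.

4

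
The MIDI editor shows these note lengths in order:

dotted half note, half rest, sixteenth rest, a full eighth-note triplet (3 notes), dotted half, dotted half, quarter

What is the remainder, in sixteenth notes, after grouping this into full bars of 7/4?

25

One bar of 7/4 = 28 sixteenth notes.
In sixteenth notes: dotted half note = 12; half rest = 8; sixteenth rest = 1; a full eighth-note triplet (3 notes) (three triplet eighths span one quarter) = 4; dotted half = 12; dotted half = 12; quarter = 4.
Adding: 12 + 8 + 1 + 4 + 12 + 12 + 4 = 53.
53 ÷ 28 = 1 complete bar with 25 sixteenth notes remaining.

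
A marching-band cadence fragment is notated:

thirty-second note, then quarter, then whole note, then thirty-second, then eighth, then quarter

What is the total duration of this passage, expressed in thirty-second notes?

In thirty-second notes: thirty-second note = 1; quarter = 8; whole note = 32; thirty-second = 1; eighth = 4; quarter = 8.
Sum: 1 + 8 + 32 + 1 + 4 + 8 = 54 thirty-second notes.

54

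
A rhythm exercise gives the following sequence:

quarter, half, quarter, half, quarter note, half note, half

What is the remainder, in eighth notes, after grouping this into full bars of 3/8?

1

One bar of 3/8 = 3 eighth notes.
In eighth notes: quarter = 2; half = 4; quarter = 2; half = 4; quarter note = 2; half note = 4; half = 4.
Altogether 2 + 4 + 2 + 4 + 2 + 4 + 4 = 22.
22 ÷ 3 = 7 complete bars with 1 eighth note remaining.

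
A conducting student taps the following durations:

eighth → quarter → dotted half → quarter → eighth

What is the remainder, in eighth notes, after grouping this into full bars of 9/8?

3

One bar of 9/8 = 9 eighth notes.
Each duration in eighth notes: eighth = 1; quarter = 2; dotted half = 6; quarter = 2; eighth = 1.
Adding: 1 + 2 + 6 + 2 + 1 = 12.
12 ÷ 9 = 1 complete bar with 3 eighth notes remaining.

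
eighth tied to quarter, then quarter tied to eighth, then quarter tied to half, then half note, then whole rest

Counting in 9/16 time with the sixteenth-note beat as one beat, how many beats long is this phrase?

48

One sixteenth-note beat = 2 thirty-second notes.
Express everything in thirty-second notes: eighth tied to quarter (eighth + quarter) = 12; quarter tied to eighth (quarter + eighth) = 12; quarter tied to half (quarter + half) = 24; half note = 16; whole rest = 32.
Sum: 12 + 12 + 24 + 16 + 32 = 96.
96 ÷ 2 = 48 beats.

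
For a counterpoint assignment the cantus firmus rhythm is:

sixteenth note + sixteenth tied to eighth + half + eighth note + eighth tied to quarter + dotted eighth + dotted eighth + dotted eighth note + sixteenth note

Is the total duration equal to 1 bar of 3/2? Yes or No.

One bar of 3/2 = 24 sixteenth notes.
In sixteenth notes: sixteenth note = 1; sixteenth tied to eighth (sixteenth + eighth) = 3; half = 8; eighth note = 2; eighth tied to quarter (eighth + quarter) = 6; dotted eighth = 3; dotted eighth = 3; dotted eighth note = 3; sixteenth note = 1.
Altogether 1 + 3 + 8 + 2 + 6 + 3 + 3 + 3 + 1 = 30.
30 exceeds 24, so the answer is No.

No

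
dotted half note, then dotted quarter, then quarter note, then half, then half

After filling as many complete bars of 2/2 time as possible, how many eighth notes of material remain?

3

One bar of 2/2 = 8 eighth notes.
Convert each value to eighth notes: dotted half note = 6; dotted quarter = 3; quarter note = 2; half = 4; half = 4.
Adding: 6 + 3 + 2 + 4 + 4 = 19.
19 ÷ 8 = 2 complete bars with 3 eighth notes remaining.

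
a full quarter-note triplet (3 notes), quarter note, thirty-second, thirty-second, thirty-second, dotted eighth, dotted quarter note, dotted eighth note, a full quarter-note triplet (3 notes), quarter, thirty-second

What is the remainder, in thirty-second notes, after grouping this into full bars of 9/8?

One bar of 9/8 = 36 thirty-second notes.
Express everything in thirty-second notes: a full quarter-note triplet (3 notes) (three triplet quarters span one half) = 16; quarter note = 8; thirty-second = 1; thirty-second = 1; thirty-second = 1; dotted eighth = 6; dotted quarter note = 12; dotted eighth note = 6; a full quarter-note triplet (3 notes) (three triplet quarters span one half) = 16; quarter = 8; thirty-second = 1.
Sum: 16 + 8 + 1 + 1 + 1 + 6 + 12 + 6 + 16 + 8 + 1 = 76.
76 ÷ 36 = 2 complete bars with 4 thirty-second notes remaining.

4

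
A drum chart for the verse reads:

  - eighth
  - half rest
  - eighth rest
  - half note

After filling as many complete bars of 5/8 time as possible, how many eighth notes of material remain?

0

One bar of 5/8 = 5 eighth notes.
Each duration in eighth notes: eighth = 1; half rest = 4; eighth rest = 1; half note = 4.
Sum: 1 + 4 + 1 + 4 = 10.
10 ÷ 5 = 2 complete bars with 0 eighth notes remaining.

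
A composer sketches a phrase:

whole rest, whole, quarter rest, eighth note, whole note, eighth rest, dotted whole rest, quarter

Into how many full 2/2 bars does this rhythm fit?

One bar of 2/2 = 8 eighth notes.
In eighth notes: whole rest = 8; whole = 8; quarter rest = 2; eighth note = 1; whole note = 8; eighth rest = 1; dotted whole rest = 12; quarter = 2.
Total: 8 + 8 + 2 + 1 + 8 + 1 + 12 + 2 = 42.
42 ÷ 8 = 5 complete bars with 2 left over.

5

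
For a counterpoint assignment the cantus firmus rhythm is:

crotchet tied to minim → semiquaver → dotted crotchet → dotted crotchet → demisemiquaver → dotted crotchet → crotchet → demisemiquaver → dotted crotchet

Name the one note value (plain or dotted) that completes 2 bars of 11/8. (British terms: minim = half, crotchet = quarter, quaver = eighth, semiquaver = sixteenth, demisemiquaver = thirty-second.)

2 bars of 11/8 = 88 thirty-second notes.
Each duration in thirty-second notes: crotchet tied to minim (crotchet + minim) = 24; semiquaver = 2; dotted crotchet = 12; dotted crotchet = 12; demisemiquaver = 1; dotted crotchet = 12; crotchet = 8; demisemiquaver = 1; dotted crotchet = 12.
Altogether 24 + 2 + 12 + 12 + 1 + 12 + 8 + 1 + 12 = 84.
Remaining: 88 − 84 = 4 thirty-second notes, which is a eighth note.

eighth note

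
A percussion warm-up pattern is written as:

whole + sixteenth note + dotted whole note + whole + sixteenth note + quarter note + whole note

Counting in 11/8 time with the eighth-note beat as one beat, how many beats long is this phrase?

One eighth-note beat = 2 sixteenth notes.
Working in sixteenth notes: whole = 16; sixteenth note = 1; dotted whole note = 24; whole = 16; sixteenth note = 1; quarter note = 4; whole note = 16.
Adding: 16 + 1 + 24 + 16 + 1 + 4 + 16 = 78.
78 ÷ 2 = 39 beats.

39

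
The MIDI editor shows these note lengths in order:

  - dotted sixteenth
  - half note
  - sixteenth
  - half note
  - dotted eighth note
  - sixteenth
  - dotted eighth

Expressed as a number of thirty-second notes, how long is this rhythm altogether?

Each duration in thirty-second notes: dotted sixteenth = 3; half note = 16; sixteenth = 2; half note = 16; dotted eighth note = 6; sixteenth = 2; dotted eighth = 6.
Adding: 3 + 16 + 2 + 16 + 6 + 2 + 6 = 51 thirty-second notes.

51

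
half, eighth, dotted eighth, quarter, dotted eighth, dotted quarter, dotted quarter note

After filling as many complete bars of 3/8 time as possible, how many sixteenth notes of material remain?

2

One bar of 3/8 = 6 sixteenth notes.
Working in sixteenth notes: half = 8; eighth = 2; dotted eighth = 3; quarter = 4; dotted eighth = 3; dotted quarter = 6; dotted quarter note = 6.
Total: 8 + 2 + 3 + 4 + 3 + 6 + 6 = 32.
32 ÷ 6 = 5 complete bars with 2 sixteenth notes remaining.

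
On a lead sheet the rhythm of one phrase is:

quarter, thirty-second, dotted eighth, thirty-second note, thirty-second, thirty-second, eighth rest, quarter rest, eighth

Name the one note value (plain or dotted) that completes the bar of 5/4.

dotted eighth note

The bar of 5/4 = 40 thirty-second notes.
Express everything in thirty-second notes: quarter = 8; thirty-second = 1; dotted eighth = 6; thirty-second note = 1; thirty-second = 1; thirty-second = 1; eighth rest = 4; quarter rest = 8; eighth = 4.
Sum: 8 + 1 + 6 + 1 + 1 + 1 + 4 + 8 + 4 = 34.
Remaining: 40 − 34 = 6 thirty-second notes, which is a dotted eighth note.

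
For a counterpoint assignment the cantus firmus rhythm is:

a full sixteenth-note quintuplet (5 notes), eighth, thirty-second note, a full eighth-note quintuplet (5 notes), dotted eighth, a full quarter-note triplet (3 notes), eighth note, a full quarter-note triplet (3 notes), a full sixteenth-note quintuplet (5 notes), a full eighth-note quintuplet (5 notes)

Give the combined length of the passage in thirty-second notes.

95

Each duration in thirty-second notes: a full sixteenth-note quintuplet (5 notes) (five quintuplet sixteenths span one quarter) = 8; eighth = 4; thirty-second note = 1; a full eighth-note quintuplet (5 notes) (five quintuplet eighths span one half) = 16; dotted eighth = 6; a full quarter-note triplet (3 notes) (three triplet quarters span one half) = 16; eighth note = 4; a full quarter-note triplet (3 notes) (three triplet quarters span one half) = 16; a full sixteenth-note quintuplet (5 notes) (five quintuplet sixteenths span one quarter) = 8; a full eighth-note quintuplet (5 notes) (five quintuplet eighths span one half) = 16.
Total: 8 + 4 + 1 + 16 + 6 + 16 + 4 + 16 + 8 + 16 = 95 thirty-second notes.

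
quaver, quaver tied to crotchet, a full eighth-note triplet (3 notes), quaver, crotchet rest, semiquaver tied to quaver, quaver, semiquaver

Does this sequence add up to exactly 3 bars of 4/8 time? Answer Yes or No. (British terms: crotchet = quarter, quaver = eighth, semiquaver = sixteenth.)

One bar of 4/8 = 8 sixteenth notes, so 3 bars = 24.
Each duration in sixteenth notes: quaver = 2; quaver tied to crotchet (quaver + crotchet) = 6; a full eighth-note triplet (3 notes) (three triplet eighths span one quarter) = 4; quaver = 2; crotchet rest = 4; semiquaver tied to quaver (semiquaver + quaver) = 3; quaver = 2; semiquaver = 1.
Total: 2 + 6 + 4 + 2 + 4 + 3 + 2 + 1 = 24.
24 equals 24, so the answer is Yes.

Yes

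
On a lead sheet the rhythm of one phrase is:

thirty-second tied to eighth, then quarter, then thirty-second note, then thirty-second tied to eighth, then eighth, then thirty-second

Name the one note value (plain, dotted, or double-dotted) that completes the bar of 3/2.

The bar of 3/2 = 48 thirty-second notes.
Express everything in thirty-second notes: thirty-second tied to eighth (thirty-second + eighth) = 5; quarter = 8; thirty-second note = 1; thirty-second tied to eighth (thirty-second + eighth) = 5; eighth = 4; thirty-second = 1.
Adding: 5 + 8 + 1 + 5 + 4 + 1 = 24.
Remaining: 48 − 24 = 24 thirty-second notes, which is a dotted half note.

dotted half note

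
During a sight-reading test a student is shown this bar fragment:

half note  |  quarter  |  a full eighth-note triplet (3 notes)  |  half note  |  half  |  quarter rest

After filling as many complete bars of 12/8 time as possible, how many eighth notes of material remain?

6

One bar of 12/8 = 6 quarter notes.
Working in quarter notes: half note = 2; quarter = 1; a full eighth-note triplet (3 notes) (three triplet eighths span one quarter) = 1; half note = 2; half = 2; quarter rest = 1.
Total: 2 + 1 + 1 + 2 + 2 + 1 = 9.
9 ÷ 6 = 1 complete bar with 3 quarter notes remaining = 6 eighth notes.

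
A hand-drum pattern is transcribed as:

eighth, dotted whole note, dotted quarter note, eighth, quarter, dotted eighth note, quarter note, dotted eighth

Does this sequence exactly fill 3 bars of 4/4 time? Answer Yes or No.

Yes

One bar of 4/4 = 16 sixteenth notes, so 3 bars = 48.
Each duration in sixteenth notes: eighth = 2; dotted whole note = 24; dotted quarter note = 6; eighth = 2; quarter = 4; dotted eighth note = 3; quarter note = 4; dotted eighth = 3.
Sum: 2 + 24 + 6 + 2 + 4 + 3 + 4 + 3 = 48.
48 equals 48, so the answer is Yes.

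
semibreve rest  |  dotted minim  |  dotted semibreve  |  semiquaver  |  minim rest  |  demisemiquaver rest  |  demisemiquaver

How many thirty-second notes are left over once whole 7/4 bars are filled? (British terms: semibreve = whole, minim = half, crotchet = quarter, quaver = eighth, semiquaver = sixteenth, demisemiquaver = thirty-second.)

12

One bar of 7/4 = 56 thirty-second notes.
Working in thirty-second notes: semibreve rest = 32; dotted minim = 24; dotted semibreve = 48; semiquaver = 2; minim rest = 16; demisemiquaver rest = 1; demisemiquaver = 1.
Altogether 32 + 24 + 48 + 2 + 16 + 1 + 1 = 124.
124 ÷ 56 = 2 complete bars with 12 thirty-second notes remaining.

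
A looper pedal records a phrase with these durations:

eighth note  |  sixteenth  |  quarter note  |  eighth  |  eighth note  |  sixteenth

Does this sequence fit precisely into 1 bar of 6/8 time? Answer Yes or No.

One bar of 6/8 = 12 sixteenth notes.
Working in sixteenth notes: eighth note = 2; sixteenth = 1; quarter note = 4; eighth = 2; eighth note = 2; sixteenth = 1.
Adding: 2 + 1 + 4 + 2 + 2 + 1 = 12.
12 equals 12, so the answer is Yes.

Yes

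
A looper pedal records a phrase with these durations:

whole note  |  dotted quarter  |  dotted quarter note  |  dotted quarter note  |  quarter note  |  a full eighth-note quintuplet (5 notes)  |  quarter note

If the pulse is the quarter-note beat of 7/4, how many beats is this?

12.5

One quarter-note beat = 2 eighth notes.
Each duration in eighth notes: whole note = 8; dotted quarter = 3; dotted quarter note = 3; dotted quarter note = 3; quarter note = 2; a full eighth-note quintuplet (5 notes) (five quintuplet eighths span one half) = 4; quarter note = 2.
Altogether 8 + 3 + 3 + 3 + 2 + 4 + 2 = 25.
25 ÷ 2 = 12.5 beats.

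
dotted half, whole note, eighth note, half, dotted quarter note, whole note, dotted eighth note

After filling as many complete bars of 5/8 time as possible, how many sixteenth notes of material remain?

One bar of 5/8 = 10 sixteenth notes.
Each duration in sixteenth notes: dotted half = 12; whole note = 16; eighth note = 2; half = 8; dotted quarter note = 6; whole note = 16; dotted eighth note = 3.
Total: 12 + 16 + 2 + 8 + 6 + 16 + 3 = 63.
63 ÷ 10 = 6 complete bars with 3 sixteenth notes remaining.

3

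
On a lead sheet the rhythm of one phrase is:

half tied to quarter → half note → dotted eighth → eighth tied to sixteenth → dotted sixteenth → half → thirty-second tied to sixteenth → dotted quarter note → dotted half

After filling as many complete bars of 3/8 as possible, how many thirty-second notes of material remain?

One bar of 3/8 = 12 thirty-second notes.
In thirty-second notes: half tied to quarter (half + quarter) = 24; half note = 16; dotted eighth = 6; eighth tied to sixteenth (eighth + sixteenth) = 6; dotted sixteenth = 3; half = 16; thirty-second tied to sixteenth (thirty-second + sixteenth) = 3; dotted quarter note = 12; dotted half = 24.
Altogether 24 + 16 + 6 + 6 + 3 + 16 + 3 + 12 + 24 = 110.
110 ÷ 12 = 9 complete bars with 2 thirty-second notes remaining.

2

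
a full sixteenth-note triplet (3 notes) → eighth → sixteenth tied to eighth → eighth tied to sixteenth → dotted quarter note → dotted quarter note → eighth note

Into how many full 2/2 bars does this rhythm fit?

1

One bar of 2/2 = 16 sixteenth notes.
Working in sixteenth notes: a full sixteenth-note triplet (3 notes) (three triplet sixteenths span one eighth) = 2; eighth = 2; sixteenth tied to eighth (sixteenth + eighth) = 3; eighth tied to sixteenth (eighth + sixteenth) = 3; dotted quarter note = 6; dotted quarter note = 6; eighth note = 2.
Altogether 2 + 2 + 3 + 3 + 6 + 6 + 2 = 24.
24 ÷ 16 = 1 complete bar with 8 left over.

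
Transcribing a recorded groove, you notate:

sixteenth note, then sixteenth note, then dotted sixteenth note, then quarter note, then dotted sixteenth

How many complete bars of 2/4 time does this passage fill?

One bar of 2/4 = 16 thirty-second notes.
Convert each value to thirty-second notes: sixteenth note = 2; sixteenth note = 2; dotted sixteenth note = 3; quarter note = 8; dotted sixteenth = 3.
Altogether 2 + 2 + 3 + 8 + 3 = 18.
18 ÷ 16 = 1 complete bar with 2 left over.

1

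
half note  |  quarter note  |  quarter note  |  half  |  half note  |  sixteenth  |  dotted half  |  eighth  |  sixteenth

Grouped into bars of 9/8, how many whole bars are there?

2

One bar of 9/8 = 18 sixteenth notes.
Working in sixteenth notes: half note = 8; quarter note = 4; quarter note = 4; half = 8; half note = 8; sixteenth = 1; dotted half = 12; eighth = 2; sixteenth = 1.
Adding: 8 + 4 + 4 + 8 + 8 + 1 + 12 + 2 + 1 = 48.
48 ÷ 18 = 2 complete bars with 12 left over.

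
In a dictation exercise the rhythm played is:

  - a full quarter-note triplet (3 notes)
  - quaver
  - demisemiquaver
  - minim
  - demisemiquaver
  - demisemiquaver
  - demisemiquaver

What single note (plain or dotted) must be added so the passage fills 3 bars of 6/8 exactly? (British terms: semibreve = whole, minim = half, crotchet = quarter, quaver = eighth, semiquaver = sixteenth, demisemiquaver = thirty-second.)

whole note

3 bars of 6/8 = 72 thirty-second notes.
Working in thirty-second notes: a full quarter-note triplet (3 notes) (three triplet quarters span one half) = 16; quaver = 4; demisemiquaver = 1; minim = 16; demisemiquaver = 1; demisemiquaver = 1; demisemiquaver = 1.
Total: 16 + 4 + 1 + 16 + 1 + 1 + 1 = 40.
Remaining: 72 − 40 = 32 thirty-second notes, which is a whole note.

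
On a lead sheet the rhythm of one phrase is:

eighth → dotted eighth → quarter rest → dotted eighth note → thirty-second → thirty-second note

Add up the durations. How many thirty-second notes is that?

In thirty-second notes: eighth = 4; dotted eighth = 6; quarter rest = 8; dotted eighth note = 6; thirty-second = 1; thirty-second note = 1.
Sum: 4 + 6 + 8 + 6 + 1 + 1 = 26 thirty-second notes.

26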